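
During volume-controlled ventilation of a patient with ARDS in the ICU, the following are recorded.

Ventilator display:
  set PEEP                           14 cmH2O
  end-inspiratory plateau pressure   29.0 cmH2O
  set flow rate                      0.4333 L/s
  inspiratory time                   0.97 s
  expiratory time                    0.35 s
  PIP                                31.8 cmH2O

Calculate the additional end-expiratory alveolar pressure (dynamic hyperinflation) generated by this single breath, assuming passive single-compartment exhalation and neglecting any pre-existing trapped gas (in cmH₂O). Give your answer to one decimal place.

2.2

Vt = flow × Ti = 0.4333 L/s × 0.97 s × 1000 mL/L = 420.3 mL.
R = (PIP − Pplat)/V̇ = (31.8 − 29.0) / 0.4333 = 2.8/0.4333 = 6.462 cmH2O·s/L.
C = Vt/(Pplat − PEEP) = 420.3 / (29.0 − 14) = 420.3/15.0 = 28.02 mL/cmH2O.
τ = R × C = 6.462 × 0.02802 L/cmH2O = 0.1811 s.
Fraction remaining = e^(−Te/τ) = e^(−0.35/0.1811) = 0.1448; trapped volume = 420.3 × 0.1448 = 60.859 mL.
Additional alveolar pressure from trapping ≈ V_trapped / C = 60.859 / 28.02 = 2.172 cmH2O.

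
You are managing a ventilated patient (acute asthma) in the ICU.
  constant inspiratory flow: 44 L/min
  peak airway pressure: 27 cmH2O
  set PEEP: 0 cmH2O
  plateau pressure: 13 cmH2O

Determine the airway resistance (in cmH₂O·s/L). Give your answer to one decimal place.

19.1

Flow: 44 L/min ÷ 60 = 0.7333 L/s.
Raw = (PIP − Pplat) / flow = (27 − 13) / 0.7333 = 14.0 / 0.7333 = 19.092 cmH2O·s/L.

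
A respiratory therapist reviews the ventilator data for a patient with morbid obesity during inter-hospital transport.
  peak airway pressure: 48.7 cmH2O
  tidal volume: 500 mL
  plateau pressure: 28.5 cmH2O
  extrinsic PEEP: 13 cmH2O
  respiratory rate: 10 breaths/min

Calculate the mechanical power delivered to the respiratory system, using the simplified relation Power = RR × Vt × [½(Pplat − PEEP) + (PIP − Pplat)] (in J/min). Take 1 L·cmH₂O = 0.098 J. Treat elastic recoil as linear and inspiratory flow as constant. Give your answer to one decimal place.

13.7

Per-breath work = Vt × [½(Pplat−PEEP) + (PIP−Pplat)] = 0.500 × [0.5×15.5 + 20.2] = 0.500 × 27.95 = 13.975 L·cmH2O.
Power = 10 × 13.975 = 139.75 L·cmH2O/min.
× 0.098 J/(L·cmH2O) → 13.696 J/min.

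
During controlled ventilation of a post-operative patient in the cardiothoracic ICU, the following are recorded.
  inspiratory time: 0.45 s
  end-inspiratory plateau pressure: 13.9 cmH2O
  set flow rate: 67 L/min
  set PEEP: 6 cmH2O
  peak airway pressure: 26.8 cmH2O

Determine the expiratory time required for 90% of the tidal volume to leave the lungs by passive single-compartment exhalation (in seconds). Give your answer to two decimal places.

Flow: 67 L/min ÷ 60 = 1.1167 L/s.
Vt = flow × Ti = 1.1167 L/s × 0.45 s × 1000 mL/L = 502.52 mL.
R = (PIP − Pplat)/V̇ = (26.8 − 13.9) / 1.1167 = 12.9/1.1167 = 11.552 cmH2O·s/L.
C = Vt/(Pplat − PEEP) = 502.52 / (13.9 − 6) = 502.52/7.9 = 63.61 mL/cmH2O.
τ = R × C = 11.552 × 0.06361 L/cmH2O = 0.7348 s.
t = −τ·ln(1 − 0.90) = −0.7348·ln(0.1) = 1.692 s.

1.69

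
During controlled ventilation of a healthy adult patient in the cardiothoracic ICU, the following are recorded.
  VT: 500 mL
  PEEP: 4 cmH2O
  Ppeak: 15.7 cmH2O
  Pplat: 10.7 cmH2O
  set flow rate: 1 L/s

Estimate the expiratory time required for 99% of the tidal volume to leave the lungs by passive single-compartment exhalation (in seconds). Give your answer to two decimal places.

R = (PIP − Pplat)/V̇ = (15.7 − 10.7) / 1 = 5.0/1 = 5.0 cmH2O·s/L.
C = Vt/(Pplat − PEEP) = 500.0 / (10.7 − 4) = 500.0/6.7 = 74.627 mL/cmH2O.
τ = R × C = 5.0 × 0.07463 L/cmH2O = 0.3732 s.
t = −τ·ln(1 − 0.99) = −0.3732·ln(0.01) = 1.719 s.

1.72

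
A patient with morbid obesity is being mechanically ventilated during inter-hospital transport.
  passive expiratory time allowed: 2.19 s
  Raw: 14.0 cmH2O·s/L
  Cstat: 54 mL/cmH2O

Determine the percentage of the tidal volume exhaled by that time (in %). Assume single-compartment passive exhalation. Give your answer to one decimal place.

τ = R × C = 14.0 × 54 mL/cmH2O = 14.0 × 0.054 L/cmH2O = 0.756 s.
Passive exhalation: V(t)/V₀ = e^(−t/τ) = e^(−2.19/0.756) = 0.0552.
Fraction exhaled = 1 − 0.0552 = 0.9448 → 94.48%.

94.5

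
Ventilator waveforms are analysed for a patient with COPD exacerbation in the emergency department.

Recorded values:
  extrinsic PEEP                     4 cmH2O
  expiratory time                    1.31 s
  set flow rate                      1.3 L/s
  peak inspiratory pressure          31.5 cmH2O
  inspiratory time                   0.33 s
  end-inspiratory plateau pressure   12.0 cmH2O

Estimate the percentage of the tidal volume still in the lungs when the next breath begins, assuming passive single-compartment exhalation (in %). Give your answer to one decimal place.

19.6

Vt = flow × Ti = 1.3 L/s × 0.33 s × 1000 mL/L = 429.0 mL.
R = (PIP − Pplat)/V̇ = (31.5 − 12.0) / 1.3 = 19.5/1.3 = 15.0 cmH2O·s/L.
C = Vt/(Pplat − PEEP) = 429.0 / (12.0 − 4) = 429.0/8.0 = 53.625 mL/cmH2O.
τ = R × C = 15.0 × 0.05363 L/cmH2O = 0.8045 s.
Fraction remaining at end-expiration = e^(−Te/τ) = e^(−1.31/0.8045) = 0.1963 → 19.63%.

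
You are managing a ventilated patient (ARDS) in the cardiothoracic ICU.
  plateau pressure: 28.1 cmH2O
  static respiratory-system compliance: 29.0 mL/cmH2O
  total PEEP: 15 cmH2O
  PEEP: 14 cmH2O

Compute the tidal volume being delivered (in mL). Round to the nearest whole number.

End-expiratory occlusion gives total PEEP = 15 cmH2O (intrinsic PEEP = 15 − 14 = 1). Use total PEEP for the elastic gradient.
Vt = Cstat × (Pplat − PEEPtotal) = 29.0 × (28.1 − 15) = 29.0 × 13.1 = 379.9 mL.

380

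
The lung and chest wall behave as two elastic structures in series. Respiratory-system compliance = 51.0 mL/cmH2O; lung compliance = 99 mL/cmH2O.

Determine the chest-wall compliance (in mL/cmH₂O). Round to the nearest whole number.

1/Ccw = 1/Crs − 1/CL.
1/Ccw = 1/51.0 − 1/99 = 0.009507.
Ccw = 105.19 mL/cmH2O.

105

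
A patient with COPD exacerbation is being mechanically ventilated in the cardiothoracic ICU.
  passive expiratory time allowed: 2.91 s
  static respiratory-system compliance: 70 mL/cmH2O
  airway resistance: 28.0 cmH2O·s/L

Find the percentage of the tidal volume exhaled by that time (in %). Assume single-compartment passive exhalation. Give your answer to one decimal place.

77.3

τ = R × C = 28.0 × 70 mL/cmH2O = 28.0 × 0.070 L/cmH2O = 1.96 s.
Passive exhalation: V(t)/V₀ = e^(−t/τ) = e^(−2.91/1.96) = 0.2266.
Fraction exhaled = 1 − 0.2266 = 0.7734 → 77.34%.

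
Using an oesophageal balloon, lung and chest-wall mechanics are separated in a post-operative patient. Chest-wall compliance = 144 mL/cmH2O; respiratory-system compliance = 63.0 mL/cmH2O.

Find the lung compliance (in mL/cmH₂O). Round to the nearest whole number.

1/CL = 1/Crs − 1/Ccw.
1/CL = 1/63.0 − 1/144 = 0.008929.
CL = 111.99 mL/cmH2O.

112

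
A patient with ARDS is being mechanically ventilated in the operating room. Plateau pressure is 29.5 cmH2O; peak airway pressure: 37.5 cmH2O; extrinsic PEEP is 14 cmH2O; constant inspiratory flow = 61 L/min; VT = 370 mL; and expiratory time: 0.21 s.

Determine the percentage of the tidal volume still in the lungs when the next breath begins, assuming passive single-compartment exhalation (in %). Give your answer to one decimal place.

32.7

Flow: 61 L/min ÷ 60 = 1.0167 L/s.
R = (PIP − Pplat)/V̇ = (37.5 − 29.5) / 1.0167 = 8.0/1.0167 = 7.869 cmH2O·s/L.
C = Vt/(Pplat − PEEP) = 370.0 / (29.5 − 14) = 370.0/15.5 = 23.871 mL/cmH2O.
τ = R × C = 7.869 × 0.02387 L/cmH2O = 0.1878 s.
Fraction remaining at end-expiration = e^(−Te/τ) = e^(−0.21/0.1878) = 0.3269 → 32.69%.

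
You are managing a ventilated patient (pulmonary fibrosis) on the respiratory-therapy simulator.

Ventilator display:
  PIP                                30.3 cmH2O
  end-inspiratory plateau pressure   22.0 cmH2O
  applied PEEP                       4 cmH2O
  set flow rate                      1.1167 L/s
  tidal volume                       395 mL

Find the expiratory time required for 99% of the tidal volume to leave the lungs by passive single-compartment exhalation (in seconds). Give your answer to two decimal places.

R = (PIP − Pplat)/V̇ = (30.3 − 22.0) / 1.1167 = 8.3/1.1167 = 7.433 cmH2O·s/L.
C = Vt/(Pplat − PEEP) = 395.0 / (22.0 − 4) = 395.0/18.0 = 21.944 mL/cmH2O.
τ = R × C = 7.433 × 0.02194 L/cmH2O = 0.1631 s.
t = −τ·ln(1 − 0.99) = −0.1631·ln(0.01) = 0.7511 s.

0.75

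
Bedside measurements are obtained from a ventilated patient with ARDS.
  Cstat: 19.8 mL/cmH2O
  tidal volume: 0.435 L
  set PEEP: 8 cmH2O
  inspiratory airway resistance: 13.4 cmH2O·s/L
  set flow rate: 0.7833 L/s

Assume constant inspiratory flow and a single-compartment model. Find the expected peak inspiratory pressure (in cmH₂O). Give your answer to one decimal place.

40.5

Equation of motion (constant flow): PIP = Vt/C + R·V̇ + PEEP.
PIP = 435/19.8 + 13.4×0.7833 + 8 = 21.97 + 10.496 + 8 = 40.466 cmH2O.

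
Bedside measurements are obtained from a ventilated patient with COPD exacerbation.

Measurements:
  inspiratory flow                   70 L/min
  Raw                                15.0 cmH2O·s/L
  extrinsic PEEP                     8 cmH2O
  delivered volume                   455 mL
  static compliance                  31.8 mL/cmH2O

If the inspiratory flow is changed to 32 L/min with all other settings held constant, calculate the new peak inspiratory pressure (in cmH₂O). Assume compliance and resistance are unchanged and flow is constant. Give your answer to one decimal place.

Flow: 70 L/min ÷ 60 = 1.1667 L/s.
New flow: 32 L/min ÷ 60 = 0.5333 L/s.
PIP = Vt/C + R·V̇ + PEEP (constant-flow equation of motion).
Only the resistive term changes: ΔPIP = R × ΔV̇ = 15.0 × (0.5333 − 1.1667) = 15.0 × -0.6334 = -9.501 cmH2O.
Original PIP = 455/31.8 + 15.0×1.1667 + 8 = 39.809 cmH2O; new PIP = 39.809 + (-9.501) = 30.308 cmH2O.

30.3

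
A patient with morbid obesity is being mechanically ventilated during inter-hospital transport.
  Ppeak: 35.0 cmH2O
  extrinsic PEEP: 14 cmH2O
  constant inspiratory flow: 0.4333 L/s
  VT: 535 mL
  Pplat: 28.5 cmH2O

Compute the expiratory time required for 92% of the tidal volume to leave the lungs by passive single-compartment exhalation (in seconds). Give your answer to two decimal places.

1.40

R = (PIP − Pplat)/V̇ = (35.0 − 28.5) / 0.4333 = 6.5/0.4333 = 15.001 cmH2O·s/L.
C = Vt/(Pplat − PEEP) = 535.0 / (28.5 − 14) = 535.0/14.5 = 36.897 mL/cmH2O.
τ = R × C = 15.001 × 0.0369 L/cmH2O = 0.5535 s.
t = −τ·ln(1 − 0.92) = −0.5535·ln(0.08) = 1.398 s.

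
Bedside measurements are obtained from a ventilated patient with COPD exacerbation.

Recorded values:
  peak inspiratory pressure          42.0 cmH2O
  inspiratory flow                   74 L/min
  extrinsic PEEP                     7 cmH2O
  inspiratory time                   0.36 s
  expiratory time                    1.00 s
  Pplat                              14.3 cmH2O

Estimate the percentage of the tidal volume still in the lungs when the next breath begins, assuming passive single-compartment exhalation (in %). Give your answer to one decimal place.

48.1

Flow: 74 L/min ÷ 60 = 1.2333 L/s.
Vt = flow × Ti = 1.2333 L/s × 0.36 s × 1000 mL/L = 443.99 mL.
R = (PIP − Pplat)/V̇ = (42.0 − 14.3) / 1.2333 = 27.7/1.2333 = 22.46 cmH2O·s/L.
C = Vt/(Pplat − PEEP) = 443.99 / (14.3 − 7) = 443.99/7.3 = 60.821 mL/cmH2O.
τ = R × C = 22.46 × 0.06082 L/cmH2O = 1.366 s.
Fraction remaining at end-expiration = e^(−Te/τ) = e^(−1.00/1.366) = 0.4809 → 48.09%.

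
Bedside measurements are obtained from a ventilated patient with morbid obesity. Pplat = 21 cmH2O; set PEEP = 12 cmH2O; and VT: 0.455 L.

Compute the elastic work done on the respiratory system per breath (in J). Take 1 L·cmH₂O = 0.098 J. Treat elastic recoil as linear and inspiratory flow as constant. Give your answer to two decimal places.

Elastic work ≈ ½ × (Pplat − PEEP) × Vt = 0.5 × (21 − 12) × 0.455 L = 0.5 × 9.0 × 0.455 = 2.048 L·cmH2O.
× 0.098 J/(L·cmH2O) → 0.2007 J.

0.20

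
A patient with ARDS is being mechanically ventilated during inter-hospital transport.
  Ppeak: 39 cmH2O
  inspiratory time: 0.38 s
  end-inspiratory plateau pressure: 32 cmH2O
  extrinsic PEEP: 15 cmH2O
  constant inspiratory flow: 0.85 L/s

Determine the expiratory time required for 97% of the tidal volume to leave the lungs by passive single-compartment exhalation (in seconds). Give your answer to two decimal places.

0.55

Vt = flow × Ti = 0.85 L/s × 0.38 s × 1000 mL/L = 323.0 mL.
R = (PIP − Pplat)/V̇ = (39 − 32) / 0.85 = 7.0/0.85 = 8.235 cmH2O·s/L.
C = Vt/(Pplat − PEEP) = 323.0 / (32 − 15) = 323.0/17.0 = 19.0 mL/cmH2O.
τ = R × C = 8.235 × 0.019 L/cmH2O = 0.1565 s.
t = −τ·ln(1 − 0.97) = −0.1565·ln(0.03) = 0.5488 s.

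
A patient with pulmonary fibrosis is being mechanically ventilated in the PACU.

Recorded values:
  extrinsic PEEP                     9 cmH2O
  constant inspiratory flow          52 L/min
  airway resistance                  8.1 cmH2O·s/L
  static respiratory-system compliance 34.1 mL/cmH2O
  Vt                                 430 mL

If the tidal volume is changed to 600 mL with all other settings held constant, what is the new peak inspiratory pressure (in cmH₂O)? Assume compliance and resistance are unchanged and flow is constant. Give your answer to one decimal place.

33.6

Flow: 52 L/min ÷ 60 = 0.8667 L/s.
PIP = Vt/C + R·V̇ + PEEP (constant-flow equation of motion).
Only the elastic term changes: ΔPIP = ΔVt / C = (600 − 430) / 34.1 = 4.985 cmH2O.
Original PIP = 430/34.1 + 8.1×0.8667 + 9 = 28.63 cmH2O; new PIP = 28.63 + (4.985) = 33.615 cmH2O.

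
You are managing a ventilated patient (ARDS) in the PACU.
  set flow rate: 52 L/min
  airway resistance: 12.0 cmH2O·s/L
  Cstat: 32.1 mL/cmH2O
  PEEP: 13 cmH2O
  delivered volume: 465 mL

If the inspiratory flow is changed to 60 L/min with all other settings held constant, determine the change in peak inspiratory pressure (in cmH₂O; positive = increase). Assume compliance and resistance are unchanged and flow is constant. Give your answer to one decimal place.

Flow: 52 L/min ÷ 60 = 0.8667 L/s.
New flow: 60 L/min ÷ 60 = 1 L/s.
PIP = Vt/C + R·V̇ + PEEP (constant-flow equation of motion).
Only the resistive term changes: ΔPIP = R × ΔV̇ = 12.0 × (1 − 0.8667) = 12.0 × 0.1333 = 1.6 cmH2O.

1.6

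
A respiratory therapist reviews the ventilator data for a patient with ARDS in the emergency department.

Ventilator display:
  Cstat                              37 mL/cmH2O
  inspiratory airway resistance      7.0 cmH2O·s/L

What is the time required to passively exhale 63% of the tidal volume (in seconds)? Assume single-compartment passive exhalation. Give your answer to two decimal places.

0.26

τ = R × C = 7.0 × 37 mL/cmH2O = 7.0 × 0.037 L/cmH2O = 0.259 s.
Exhaled fraction f = 1 − e^(−t/τ) → t = −τ·ln(1 − f) = −0.259·ln(0.37) = 0.2575 s.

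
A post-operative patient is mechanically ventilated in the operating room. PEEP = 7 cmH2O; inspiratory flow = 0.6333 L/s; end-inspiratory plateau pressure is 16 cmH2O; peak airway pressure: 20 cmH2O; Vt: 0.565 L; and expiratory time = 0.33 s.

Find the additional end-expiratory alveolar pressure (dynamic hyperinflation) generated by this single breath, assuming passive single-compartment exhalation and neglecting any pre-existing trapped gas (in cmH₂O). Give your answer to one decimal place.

R = (PIP − Pplat)/V̇ = (20 − 16) / 0.6333 = 4.0/0.6333 = 6.316 cmH2O·s/L.
C = Vt/(Pplat − PEEP) = 565.0 / (16 − 7) = 565.0/9.0 = 62.778 mL/cmH2O.
τ = R × C = 6.316 × 0.06278 L/cmH2O = 0.3965 s.
Fraction remaining = e^(−Te/τ) = e^(−0.33/0.3965) = 0.4351; trapped volume = 565.0 × 0.4351 = 245.83 mL.
Additional alveolar pressure from trapping ≈ V_trapped / C = 245.83 / 62.778 = 3.916 cmH2O.

3.9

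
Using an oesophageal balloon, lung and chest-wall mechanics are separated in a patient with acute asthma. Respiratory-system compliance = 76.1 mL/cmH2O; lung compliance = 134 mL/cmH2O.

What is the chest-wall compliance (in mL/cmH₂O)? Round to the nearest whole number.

1/Ccw = 1/Crs − 1/CL.
1/Ccw = 1/76.1 − 1/134 = 0.005678.
Ccw = 176.12 mL/cmH2O.

176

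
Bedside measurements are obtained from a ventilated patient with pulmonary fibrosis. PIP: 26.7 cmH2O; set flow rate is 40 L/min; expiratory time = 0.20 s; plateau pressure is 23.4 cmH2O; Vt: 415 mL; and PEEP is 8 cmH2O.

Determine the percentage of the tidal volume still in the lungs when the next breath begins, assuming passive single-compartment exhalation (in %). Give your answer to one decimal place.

Flow: 40 L/min ÷ 60 = 0.6667 L/s.
R = (PIP − Pplat)/V̇ = (26.7 − 23.4) / 0.6667 = 3.3/0.6667 = 4.95 cmH2O·s/L.
C = Vt/(Pplat − PEEP) = 415.0 / (23.4 − 8) = 415.0/15.4 = 26.948 mL/cmH2O.
τ = R × C = 4.95 × 0.02695 L/cmH2O = 0.1334 s.
Fraction remaining at end-expiration = e^(−Te/τ) = e^(−0.20/0.1334) = 0.2233 → 22.33%.

22.3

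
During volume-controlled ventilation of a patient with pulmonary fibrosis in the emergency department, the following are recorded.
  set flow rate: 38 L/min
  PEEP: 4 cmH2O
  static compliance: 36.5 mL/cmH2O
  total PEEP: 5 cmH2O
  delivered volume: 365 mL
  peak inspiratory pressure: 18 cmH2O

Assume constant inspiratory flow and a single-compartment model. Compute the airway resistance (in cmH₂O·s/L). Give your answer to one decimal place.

Flow: 38 L/min ÷ 60 = 0.6333 L/s.
Total PEEP = 5 cmH2O (set 4 + intrinsic 1); this is the baseline alveolar pressure.
Equation of motion (constant flow): PIP = Vt/C + R·V̇ + PEEP.
R·V̇ = PIP − Vt/C − PEEP = 18 − 365/36.5 − 5 = 18 − 10.0 − 5 = 3.0 cmH2O.
R = 3.0 / 0.6333 = 4.737 cmH2O·s/L.

4.7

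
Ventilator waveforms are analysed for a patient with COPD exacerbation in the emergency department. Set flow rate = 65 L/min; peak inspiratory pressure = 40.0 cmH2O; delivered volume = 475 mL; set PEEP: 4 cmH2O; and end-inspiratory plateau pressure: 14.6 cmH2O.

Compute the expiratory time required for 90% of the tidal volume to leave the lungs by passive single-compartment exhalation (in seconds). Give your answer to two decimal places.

2.42

Flow: 65 L/min ÷ 60 = 1.0833 L/s.
R = (PIP − Pplat)/V̇ = (40.0 − 14.6) / 1.0833 = 25.4/1.0833 = 23.447 cmH2O·s/L.
C = Vt/(Pplat − PEEP) = 475.0 / (14.6 − 4) = 475.0/10.6 = 44.811 mL/cmH2O.
τ = R × C = 23.447 × 0.04481 L/cmH2O = 1.051 s.
t = −τ·ln(1 − 0.90) = −1.051·ln(0.1) = 2.42 s.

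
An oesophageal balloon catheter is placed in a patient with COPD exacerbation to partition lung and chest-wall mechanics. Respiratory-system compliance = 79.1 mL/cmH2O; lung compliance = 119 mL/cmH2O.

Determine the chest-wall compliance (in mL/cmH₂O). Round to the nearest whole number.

236

1/Ccw = 1/Crs − 1/CL.
1/Ccw = 1/79.1 − 1/119 = 0.004239.
Ccw = 235.9 mL/cmH2O.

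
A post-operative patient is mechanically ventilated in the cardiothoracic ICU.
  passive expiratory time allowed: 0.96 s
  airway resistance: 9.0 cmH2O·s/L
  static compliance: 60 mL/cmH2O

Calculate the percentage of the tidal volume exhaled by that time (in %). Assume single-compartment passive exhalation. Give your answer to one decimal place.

83.1

τ = R × C = 9.0 × 60 mL/cmH2O = 9.0 × 0.060 L/cmH2O = 0.54 s.
Passive exhalation: V(t)/V₀ = e^(−t/τ) = e^(−0.96/0.54) = 0.169.
Fraction exhaled = 1 − 0.169 = 0.831 → 83.1%.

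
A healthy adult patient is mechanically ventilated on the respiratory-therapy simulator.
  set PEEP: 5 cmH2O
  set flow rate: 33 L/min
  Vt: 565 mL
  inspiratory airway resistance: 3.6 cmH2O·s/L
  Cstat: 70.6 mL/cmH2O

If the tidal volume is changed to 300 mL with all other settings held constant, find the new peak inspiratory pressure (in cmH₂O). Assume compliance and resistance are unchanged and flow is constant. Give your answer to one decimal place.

11.2

Flow: 33 L/min ÷ 60 = 0.55 L/s.
PIP = Vt/C + R·V̇ + PEEP (constant-flow equation of motion).
Only the elastic term changes: ΔPIP = ΔVt / C = (300 − 565) / 70.6 = -3.754 cmH2O.
Original PIP = 565/70.6 + 3.6×0.55 + 5 = 14.983 cmH2O; new PIP = 14.983 + (-3.754) = 11.229 cmH2O.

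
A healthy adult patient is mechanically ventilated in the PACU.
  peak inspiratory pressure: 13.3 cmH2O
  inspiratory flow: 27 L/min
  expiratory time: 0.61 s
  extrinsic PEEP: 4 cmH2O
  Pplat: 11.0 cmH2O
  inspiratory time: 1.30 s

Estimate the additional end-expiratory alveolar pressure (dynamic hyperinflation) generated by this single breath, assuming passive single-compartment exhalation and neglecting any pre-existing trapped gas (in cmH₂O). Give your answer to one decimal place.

1.7

Flow: 27 L/min ÷ 60 = 0.45 L/s.
Vt = flow × Ti = 0.45 L/s × 1.30 s × 1000 mL/L = 585.0 mL.
R = (PIP − Pplat)/V̇ = (13.3 − 11.0) / 0.45 = 2.3/0.45 = 5.111 cmH2O·s/L.
C = Vt/(Pplat − PEEP) = 585.0 / (11.0 − 4) = 585.0/7.0 = 83.571 mL/cmH2O.
τ = R × C = 5.111 × 0.08357 L/cmH2O = 0.4271 s.
Fraction remaining = e^(−Te/τ) = e^(−0.61/0.4271) = 0.2397; trapped volume = 585.0 × 0.2397 = 140.22 mL.
Additional alveolar pressure from trapping ≈ V_trapped / C = 140.22 / 83.571 = 1.678 cmH2O.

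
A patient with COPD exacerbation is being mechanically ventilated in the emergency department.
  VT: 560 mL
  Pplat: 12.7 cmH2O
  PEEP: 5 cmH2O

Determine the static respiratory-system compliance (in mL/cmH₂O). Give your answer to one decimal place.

Cstat = Vt / (Pplat − PEEP) = 560 / (12.7 − 5) = 560 / 7.7 = 72.727 mL/cmH2O.

72.7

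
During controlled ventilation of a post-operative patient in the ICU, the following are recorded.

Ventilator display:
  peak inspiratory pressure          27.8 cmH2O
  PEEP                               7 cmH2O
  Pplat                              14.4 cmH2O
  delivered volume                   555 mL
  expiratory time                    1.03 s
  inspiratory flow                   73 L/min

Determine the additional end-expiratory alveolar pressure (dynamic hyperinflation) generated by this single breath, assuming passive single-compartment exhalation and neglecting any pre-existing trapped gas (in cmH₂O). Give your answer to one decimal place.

Flow: 73 L/min ÷ 60 = 1.2167 L/s.
R = (PIP − Pplat)/V̇ = (27.8 − 14.4) / 1.2167 = 13.4/1.2167 = 11.013 cmH2O·s/L.
C = Vt/(Pplat − PEEP) = 555.0 / (14.4 − 7) = 555.0/7.4 = 75.0 mL/cmH2O.
τ = R × C = 11.013 × 0.075 L/cmH2O = 0.826 s.
Fraction remaining = e^(−Te/τ) = e^(−1.03/0.826) = 0.2874; trapped volume = 555.0 × 0.2874 = 159.51 mL.
Additional alveolar pressure from trapping ≈ V_trapped / C = 159.51 / 75.0 = 2.127 cmH2O.

2.1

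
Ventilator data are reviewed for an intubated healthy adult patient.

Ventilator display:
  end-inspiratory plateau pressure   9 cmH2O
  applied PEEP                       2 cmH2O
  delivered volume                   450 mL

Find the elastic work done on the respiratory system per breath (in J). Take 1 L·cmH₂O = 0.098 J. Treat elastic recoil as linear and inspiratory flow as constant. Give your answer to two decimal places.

Elastic work ≈ ½ × (Pplat − PEEP) × Vt = 0.5 × (9 − 2) × 0.450 L = 0.5 × 7.0 × 0.450 = 1.575 L·cmH2O.
× 0.098 J/(L·cmH2O) → 0.1544 J.

0.15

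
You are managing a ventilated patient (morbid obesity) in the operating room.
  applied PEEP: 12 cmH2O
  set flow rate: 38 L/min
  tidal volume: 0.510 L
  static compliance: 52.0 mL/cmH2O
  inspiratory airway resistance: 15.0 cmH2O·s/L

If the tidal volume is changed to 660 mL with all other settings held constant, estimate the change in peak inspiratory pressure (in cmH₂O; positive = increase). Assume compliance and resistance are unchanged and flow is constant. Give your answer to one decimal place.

2.9

PIP = Vt/C + R·V̇ + PEEP (constant-flow equation of motion).
Only the elastic term changes: ΔPIP = ΔVt / C = (660 − 510) / 52.0 = 2.885 cmH2O.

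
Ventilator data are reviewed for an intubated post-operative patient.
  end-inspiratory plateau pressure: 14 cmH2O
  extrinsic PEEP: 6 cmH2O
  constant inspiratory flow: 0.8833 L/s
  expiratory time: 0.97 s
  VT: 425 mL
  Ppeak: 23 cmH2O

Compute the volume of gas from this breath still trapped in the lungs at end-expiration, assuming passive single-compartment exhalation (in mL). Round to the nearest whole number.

R = (PIP − Pplat)/V̇ = (23 − 14) / 0.8833 = 9.0/0.8833 = 10.189 cmH2O·s/L.
C = Vt/(Pplat − PEEP) = 425.0 / (14 − 6) = 425.0/8.0 = 53.125 mL/cmH2O.
τ = R × C = 10.189 × 0.05313 L/cmH2O = 0.5413 s.
Fraction remaining = e^(−Te/τ) = e^(−0.97/0.5413) = 0.1666.
Trapped volume = 425.0 × 0.1666 = 70.805 mL.

71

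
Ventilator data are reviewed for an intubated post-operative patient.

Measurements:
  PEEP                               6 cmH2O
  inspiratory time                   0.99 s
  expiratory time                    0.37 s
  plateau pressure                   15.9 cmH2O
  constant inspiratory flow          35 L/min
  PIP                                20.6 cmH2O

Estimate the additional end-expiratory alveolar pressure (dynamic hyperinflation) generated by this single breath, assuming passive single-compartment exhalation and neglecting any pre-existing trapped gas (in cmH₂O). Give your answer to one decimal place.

Flow: 35 L/min ÷ 60 = 0.5833 L/s.
Vt = flow × Ti = 0.5833 L/s × 0.99 s × 1000 mL/L = 577.47 mL.
R = (PIP − Pplat)/V̇ = (20.6 − 15.9) / 0.5833 = 4.7/0.5833 = 8.058 cmH2O·s/L.
C = Vt/(Pplat − PEEP) = 577.47 / (15.9 − 6) = 577.47/9.9 = 58.33 mL/cmH2O.
τ = R × C = 8.058 × 0.05833 L/cmH2O = 0.47 s.
Fraction remaining = e^(−Te/τ) = e^(−0.37/0.47) = 0.4551; trapped volume = 577.47 × 0.4551 = 262.81 mL.
Additional alveolar pressure from trapping ≈ V_trapped / C = 262.81 / 58.33 = 4.506 cmH2O.

4.5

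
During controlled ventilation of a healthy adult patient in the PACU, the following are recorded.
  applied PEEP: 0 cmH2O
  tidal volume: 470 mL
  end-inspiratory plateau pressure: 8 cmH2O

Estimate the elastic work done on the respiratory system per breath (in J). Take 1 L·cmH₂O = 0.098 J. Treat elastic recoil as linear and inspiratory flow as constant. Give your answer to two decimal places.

0.18

Elastic work ≈ ½ × (Pplat − PEEP) × Vt = 0.5 × (8 − 0) × 0.470 L = 0.5 × 8.0 × 0.470 = 1.88 L·cmH2O.
× 0.098 J/(L·cmH2O) → 0.1842 J.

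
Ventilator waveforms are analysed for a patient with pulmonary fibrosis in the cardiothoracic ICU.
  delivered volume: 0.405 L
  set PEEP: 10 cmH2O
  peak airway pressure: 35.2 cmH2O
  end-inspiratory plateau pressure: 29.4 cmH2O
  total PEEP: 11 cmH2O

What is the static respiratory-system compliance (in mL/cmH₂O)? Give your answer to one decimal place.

22.0

End-expiratory occlusion gives total PEEP = 11 cmH2O (intrinsic PEEP = 11 − 10 = 1). Use total PEEP for the elastic gradient.
Cstat = Vt / (Pplat − PEEPtotal) = 405 / (29.4 − 11) = 405 / 18.4 = 22.011 mL/cmH2O.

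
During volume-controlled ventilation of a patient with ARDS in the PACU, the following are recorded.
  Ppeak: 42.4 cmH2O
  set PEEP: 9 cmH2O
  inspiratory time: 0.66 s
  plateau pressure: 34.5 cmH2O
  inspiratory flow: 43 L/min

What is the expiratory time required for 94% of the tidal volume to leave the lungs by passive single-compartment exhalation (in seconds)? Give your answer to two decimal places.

0.58

Flow: 43 L/min ÷ 60 = 0.7167 L/s.
Vt = flow × Ti = 0.7167 L/s × 0.66 s × 1000 mL/L = 473.02 mL.
R = (PIP − Pplat)/V̇ = (42.4 − 34.5) / 0.7167 = 7.9/0.7167 = 11.023 cmH2O·s/L.
C = Vt/(Pplat − PEEP) = 473.02 / (34.5 − 9) = 473.02/25.5 = 18.55 mL/cmH2O.
τ = R × C = 11.023 × 0.01855 L/cmH2O = 0.2045 s.
t = −τ·ln(1 − 0.94) = −0.2045·ln(0.06) = 0.5753 s.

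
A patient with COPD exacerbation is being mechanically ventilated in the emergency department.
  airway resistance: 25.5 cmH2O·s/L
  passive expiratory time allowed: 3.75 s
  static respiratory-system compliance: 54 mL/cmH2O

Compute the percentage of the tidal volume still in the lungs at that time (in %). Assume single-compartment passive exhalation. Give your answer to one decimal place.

6.6

τ = R × C = 25.5 × 54 mL/cmH2O = 25.5 × 0.054 L/cmH2O = 1.377 s.
Passive exhalation: V(t)/V₀ = e^(−t/τ) = e^(−3.75/1.377) = 0.06566.
Fraction remaining = 0.06566 → 6.566%.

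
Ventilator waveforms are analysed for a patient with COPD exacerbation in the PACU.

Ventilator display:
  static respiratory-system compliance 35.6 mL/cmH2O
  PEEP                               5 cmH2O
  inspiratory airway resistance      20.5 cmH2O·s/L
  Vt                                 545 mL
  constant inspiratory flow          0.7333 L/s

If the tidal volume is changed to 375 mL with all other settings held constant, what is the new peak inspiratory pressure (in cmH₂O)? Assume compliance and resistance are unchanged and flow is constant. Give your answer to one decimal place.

30.6

PIP = Vt/C + R·V̇ + PEEP (constant-flow equation of motion).
Only the elastic term changes: ΔPIP = ΔVt / C = (375 − 545) / 35.6 = -4.775 cmH2O.
Original PIP = 545/35.6 + 20.5×0.7333 + 5 = 35.342 cmH2O; new PIP = 35.342 + (-4.775) = 30.567 cmH2O.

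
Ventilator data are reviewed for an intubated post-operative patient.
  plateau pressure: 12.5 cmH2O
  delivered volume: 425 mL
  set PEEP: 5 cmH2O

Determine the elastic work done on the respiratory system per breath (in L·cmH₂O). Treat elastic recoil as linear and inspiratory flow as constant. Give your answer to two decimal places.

Elastic work ≈ ½ × (Pplat − PEEP) × Vt = 0.5 × (12.5 − 5) × 0.425 L = 0.5 × 7.5 × 0.425 = 1.594 L·cmH2O.

1.59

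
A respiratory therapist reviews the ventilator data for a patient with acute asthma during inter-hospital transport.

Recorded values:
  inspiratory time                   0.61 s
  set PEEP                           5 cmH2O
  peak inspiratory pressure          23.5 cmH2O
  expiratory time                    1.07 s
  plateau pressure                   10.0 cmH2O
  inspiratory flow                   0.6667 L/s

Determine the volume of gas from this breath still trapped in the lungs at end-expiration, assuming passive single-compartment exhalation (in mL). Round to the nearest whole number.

212

Vt = flow × Ti = 0.6667 L/s × 0.61 s × 1000 mL/L = 406.69 mL.
R = (PIP − Pplat)/V̇ = (23.5 − 10.0) / 0.6667 = 13.5/0.6667 = 20.249 cmH2O·s/L.
C = Vt/(Pplat − PEEP) = 406.69 / (10.0 − 5) = 406.69/5.0 = 81.338 mL/cmH2O.
τ = R × C = 20.249 × 0.08134 L/cmH2O = 1.647 s.
Fraction remaining = e^(−Te/τ) = e^(−1.07/1.647) = 0.5222.
Trapped volume = 406.69 × 0.5222 = 212.37 mL.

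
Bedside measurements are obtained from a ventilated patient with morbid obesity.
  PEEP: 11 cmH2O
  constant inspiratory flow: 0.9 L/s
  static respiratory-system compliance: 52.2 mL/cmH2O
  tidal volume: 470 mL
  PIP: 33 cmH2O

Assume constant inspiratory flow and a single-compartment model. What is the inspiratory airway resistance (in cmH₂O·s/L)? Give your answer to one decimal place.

Equation of motion (constant flow): PIP = Vt/C + R·V̇ + PEEP.
R·V̇ = PIP − Vt/C − PEEP = 33 − 470/52.2 − 11 = 33 − 9.004 − 11 = 12.996 cmH2O.
R = 12.996 / 0.9 = 14.44 cmH2O·s/L.

14.4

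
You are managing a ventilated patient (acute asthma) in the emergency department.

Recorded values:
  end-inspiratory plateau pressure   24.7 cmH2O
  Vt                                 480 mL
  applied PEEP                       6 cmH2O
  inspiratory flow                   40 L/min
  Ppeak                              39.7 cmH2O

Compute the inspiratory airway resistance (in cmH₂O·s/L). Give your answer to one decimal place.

22.5

Flow: 40 L/min ÷ 60 = 0.6667 L/s.
Raw = (PIP − Pplat) / flow = (39.7 − 24.7) / 0.6667 = 15.0 / 0.6667 = 22.499 cmH2O·s/L.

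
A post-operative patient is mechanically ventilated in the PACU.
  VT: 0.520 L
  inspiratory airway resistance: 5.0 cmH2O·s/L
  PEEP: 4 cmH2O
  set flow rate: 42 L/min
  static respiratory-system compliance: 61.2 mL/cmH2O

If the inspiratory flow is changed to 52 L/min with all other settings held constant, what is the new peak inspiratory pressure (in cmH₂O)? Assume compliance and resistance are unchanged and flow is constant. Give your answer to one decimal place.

Flow: 42 L/min ÷ 60 = 0.7 L/s.
New flow: 52 L/min ÷ 60 = 0.8667 L/s.
PIP = Vt/C + R·V̇ + PEEP (constant-flow equation of motion).
Only the resistive term changes: ΔPIP = R × ΔV̇ = 5.0 × (0.8667 − 0.7) = 5.0 × 0.1667 = 0.8335 cmH2O.
Original PIP = 520/61.2 + 5.0×0.7 + 4 = 15.997 cmH2O; new PIP = 15.997 + (0.8335) = 16.831 cmH2O.

16.8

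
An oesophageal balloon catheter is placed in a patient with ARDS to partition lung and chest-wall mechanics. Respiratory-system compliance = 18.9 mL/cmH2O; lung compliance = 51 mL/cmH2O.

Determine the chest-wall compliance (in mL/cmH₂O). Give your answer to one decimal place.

1/Ccw = 1/Crs − 1/CL.
1/Ccw = 1/18.9 − 1/51 = 0.0333.
Ccw = 30.03 mL/cmH2O.

30.0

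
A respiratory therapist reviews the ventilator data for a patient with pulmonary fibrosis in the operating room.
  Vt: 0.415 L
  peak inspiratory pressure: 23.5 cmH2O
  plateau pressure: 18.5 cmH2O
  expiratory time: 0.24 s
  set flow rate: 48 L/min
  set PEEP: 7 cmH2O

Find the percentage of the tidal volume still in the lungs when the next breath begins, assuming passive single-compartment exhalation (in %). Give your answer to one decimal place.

Flow: 48 L/min ÷ 60 = 0.8 L/s.
R = (PIP − Pplat)/V̇ = (23.5 − 18.5) / 0.8 = 5.0/0.8 = 6.25 cmH2O·s/L.
C = Vt/(Pplat − PEEP) = 415.0 / (18.5 − 7) = 415.0/11.5 = 36.087 mL/cmH2O.
τ = R × C = 6.25 × 0.03609 L/cmH2O = 0.2256 s.
Fraction remaining at end-expiration = e^(−Te/τ) = e^(−0.24/0.2256) = 0.3451 → 34.51%.

34.5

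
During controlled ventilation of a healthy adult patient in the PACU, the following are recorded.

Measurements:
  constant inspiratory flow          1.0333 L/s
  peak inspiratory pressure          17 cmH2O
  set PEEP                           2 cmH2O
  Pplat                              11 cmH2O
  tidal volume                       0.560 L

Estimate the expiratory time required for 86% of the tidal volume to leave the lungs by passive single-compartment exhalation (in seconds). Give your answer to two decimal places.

R = (PIP − Pplat)/V̇ = (17 − 11) / 1.0333 = 6.0/1.0333 = 5.807 cmH2O·s/L.
C = Vt/(Pplat − PEEP) = 560.0 / (11 − 2) = 560.0/9.0 = 62.222 mL/cmH2O.
τ = R × C = 5.807 × 0.06222 L/cmH2O = 0.3613 s.
t = −τ·ln(1 − 0.86) = −0.3613·ln(0.14) = 0.7104 s.

0.71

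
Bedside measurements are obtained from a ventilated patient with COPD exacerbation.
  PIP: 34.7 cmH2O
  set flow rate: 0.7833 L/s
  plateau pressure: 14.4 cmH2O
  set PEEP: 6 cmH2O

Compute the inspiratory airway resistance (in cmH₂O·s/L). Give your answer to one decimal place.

25.9

Raw = (PIP − Pplat) / flow = (34.7 − 14.4) / 0.7833 = 20.3 / 0.7833 = 25.916 cmH2O·s/L.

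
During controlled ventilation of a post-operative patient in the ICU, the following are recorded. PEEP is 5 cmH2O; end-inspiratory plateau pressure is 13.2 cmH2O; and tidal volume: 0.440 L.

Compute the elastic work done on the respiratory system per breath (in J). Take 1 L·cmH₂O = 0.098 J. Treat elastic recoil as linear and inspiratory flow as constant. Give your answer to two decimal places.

Elastic work ≈ ½ × (Pplat − PEEP) × Vt = 0.5 × (13.2 − 5) × 0.440 L = 0.5 × 8.2 × 0.440 = 1.804 L·cmH2O.
× 0.098 J/(L·cmH2O) → 0.1768 J.

0.18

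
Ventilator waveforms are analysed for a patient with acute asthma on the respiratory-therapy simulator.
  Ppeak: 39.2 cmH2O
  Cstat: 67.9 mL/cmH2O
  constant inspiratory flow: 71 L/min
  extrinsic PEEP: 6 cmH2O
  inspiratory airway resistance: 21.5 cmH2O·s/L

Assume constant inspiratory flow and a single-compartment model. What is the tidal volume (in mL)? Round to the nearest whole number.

527

Flow: 71 L/min ÷ 60 = 1.1833 L/s.
Equation of motion (constant flow): PIP = Vt/C + R·V̇ + PEEP.
Vt/C = PIP − R·V̇ − PEEP = 39.2 − 25.441 − 6 = 7.759 cmH2O.
Vt = C × 7.759 = 67.9 × 7.759 = 526.84 mL.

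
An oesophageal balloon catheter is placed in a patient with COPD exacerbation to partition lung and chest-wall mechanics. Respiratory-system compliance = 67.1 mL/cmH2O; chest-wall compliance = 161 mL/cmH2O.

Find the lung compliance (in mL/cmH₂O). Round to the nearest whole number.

1/CL = 1/Crs − 1/Ccw.
1/CL = 1/67.1 − 1/161 = 0.008692.
CL = 115.05 mL/cmH2O.

115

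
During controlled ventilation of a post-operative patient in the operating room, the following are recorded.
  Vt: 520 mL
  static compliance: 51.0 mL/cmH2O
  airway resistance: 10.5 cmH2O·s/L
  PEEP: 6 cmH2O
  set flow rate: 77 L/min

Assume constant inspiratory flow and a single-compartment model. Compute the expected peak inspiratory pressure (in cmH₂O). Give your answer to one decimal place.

29.7

Flow: 77 L/min ÷ 60 = 1.2833 L/s.
Equation of motion (constant flow): PIP = Vt/C + R·V̇ + PEEP.
PIP = 520/51.0 + 10.5×1.2833 + 6 = 10.196 + 13.475 + 6 = 29.671 cmH2O.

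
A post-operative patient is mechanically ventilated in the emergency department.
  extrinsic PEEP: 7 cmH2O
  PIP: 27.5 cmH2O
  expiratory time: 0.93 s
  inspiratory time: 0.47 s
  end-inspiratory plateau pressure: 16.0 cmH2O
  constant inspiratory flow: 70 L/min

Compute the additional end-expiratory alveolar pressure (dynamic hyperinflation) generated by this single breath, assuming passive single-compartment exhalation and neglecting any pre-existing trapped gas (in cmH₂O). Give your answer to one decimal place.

1.9

Flow: 70 L/min ÷ 60 = 1.1667 L/s.
Vt = flow × Ti = 1.1667 L/s × 0.47 s × 1000 mL/L = 548.35 mL.
R = (PIP − Pplat)/V̇ = (27.5 − 16.0) / 1.1667 = 11.5/1.1667 = 9.857 cmH2O·s/L.
C = Vt/(Pplat − PEEP) = 548.35 / (16.0 − 7) = 548.35/9.0 = 60.928 mL/cmH2O.
τ = R × C = 9.857 × 0.06093 L/cmH2O = 0.6006 s.
Fraction remaining = e^(−Te/τ) = e^(−0.93/0.6006) = 0.2126; trapped volume = 548.35 × 0.2126 = 116.58 mL.
Additional alveolar pressure from trapping ≈ V_trapped / C = 116.58 / 60.928 = 1.913 cmH2O.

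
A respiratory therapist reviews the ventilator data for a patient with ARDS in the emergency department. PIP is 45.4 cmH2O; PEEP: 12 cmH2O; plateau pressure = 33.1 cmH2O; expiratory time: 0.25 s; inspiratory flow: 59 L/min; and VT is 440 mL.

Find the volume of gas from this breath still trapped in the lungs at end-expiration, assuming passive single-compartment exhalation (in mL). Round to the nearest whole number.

Flow: 59 L/min ÷ 60 = 0.9833 L/s.
R = (PIP − Pplat)/V̇ = (45.4 − 33.1) / 0.9833 = 12.3/0.9833 = 12.509 cmH2O·s/L.
C = Vt/(Pplat − PEEP) = 440.0 / (33.1 − 12) = 440.0/21.1 = 20.853 mL/cmH2O.
τ = R × C = 12.509 × 0.02085 L/cmH2O = 0.2608 s.
Fraction remaining = e^(−Te/τ) = e^(−0.25/0.2608) = 0.3834.
Trapped volume = 440.0 × 0.3834 = 168.7 mL.

169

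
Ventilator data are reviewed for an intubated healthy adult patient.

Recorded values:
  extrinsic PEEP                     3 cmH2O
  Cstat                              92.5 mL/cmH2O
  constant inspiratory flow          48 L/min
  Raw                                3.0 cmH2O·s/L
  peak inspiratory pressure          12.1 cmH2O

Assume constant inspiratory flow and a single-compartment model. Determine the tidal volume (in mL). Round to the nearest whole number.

Flow: 48 L/min ÷ 60 = 0.8 L/s.
Equation of motion (constant flow): PIP = Vt/C + R·V̇ + PEEP.
Vt/C = PIP − R·V̇ − PEEP = 12.1 − 2.4 − 3 = 6.7 cmH2O.
Vt = C × 6.7 = 92.5 × 6.7 = 619.75 mL.

620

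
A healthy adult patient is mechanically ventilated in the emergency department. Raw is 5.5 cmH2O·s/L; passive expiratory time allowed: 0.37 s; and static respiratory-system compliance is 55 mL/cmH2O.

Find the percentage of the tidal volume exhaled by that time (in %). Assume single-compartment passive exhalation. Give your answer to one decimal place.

τ = R × C = 5.5 × 55 mL/cmH2O = 5.5 × 0.055 L/cmH2O = 0.3025 s.
Passive exhalation: V(t)/V₀ = e^(−t/τ) = e^(−0.37/0.3025) = 0.2943.
Fraction exhaled = 1 − 0.2943 = 0.7057 → 70.57%.

70.6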